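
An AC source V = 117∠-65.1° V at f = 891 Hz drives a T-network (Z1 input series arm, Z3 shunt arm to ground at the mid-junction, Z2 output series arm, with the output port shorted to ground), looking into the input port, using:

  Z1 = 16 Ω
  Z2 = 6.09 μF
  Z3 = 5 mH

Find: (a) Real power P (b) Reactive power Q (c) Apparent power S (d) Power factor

Step 1 — Angular frequency: ω = 2π·f = 2π·891 = 5598 rad/s.
Step 2 — Component impedances:
  Z1: Z = R = 16 Ω
  Z2: Z = 1/(jωC) = -j/(ω·C) = 0 - j29.33 Ω
  Z3: Z = jωL = j·5598·0.005 = 0 + j27.99 Ω
Step 3 — With the output port shorted to ground, the output series arm Z2 runs from the junction to ground; the shunt arm Z3 also runs from the junction to ground. They appear in parallel: Z3 || Z2 = 0 + j613 Ω.
Step 4 — Series with input arm Z1: Z_in = Z1 + (Z3 || Z2) = 16 + j613 Ω = 613.2∠88.5° Ω.
Step 5 — Source phasor: V = 117∠-65.1° V = 49.26 - j106.1 V.
Step 6 — Current: I = V / Z = -0.1709 - j0.08482 A = 0.1908∠-153.6° A.
Step 7 — Complex power: S = V·I* = 0.5824 + j22.32 VA.
Step 8 — Real power: P = Re(S) = 0.5824 W.
Step 9 — Reactive power: Q = Im(S) = 22.32 VAR.
Step 10 — Apparent power: |S| = 22.32 VA.
Step 11 — Power factor: PF = P/|S| = 0.02609 (lagging).

(a) P = 0.5824 W  (b) Q = 22.32 VAR  (c) S = 22.32 VA  (d) PF = 0.02609 (lagging)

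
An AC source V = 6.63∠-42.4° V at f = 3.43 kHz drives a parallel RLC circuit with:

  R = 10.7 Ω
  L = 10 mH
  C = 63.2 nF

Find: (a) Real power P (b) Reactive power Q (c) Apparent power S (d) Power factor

Step 1 — Angular frequency: ω = 2π·f = 2π·3430 = 2.155e+04 rad/s.
Step 2 — Component impedances:
  R: Z = R = 10.7 Ω
  L: Z = jωL = j·2.155e+04·0.01 = 0 + j215.5 Ω
  C: Z = 1/(jωC) = -j/(ω·C) = 0 - j734.2 Ω
Step 3 — Parallel combination: 1/Z_total = 1/R + 1/L + 1/C; Z_total = 10.69 + j0.3748 Ω = 10.69∠2.0° Ω.
Step 4 — Source phasor: V = 6.63∠-42.4° V = 4.896 - j4.471 V.
Step 5 — Current: I = V / Z = 0.4429 - j0.4339 A = 0.62∠-44.4° A.
Step 6 — Complex power: S = V·I* = 4.108 + j0.1441 VA.
Step 7 — Real power: P = Re(S) = 4.108 W.
Step 8 — Reactive power: Q = Im(S) = 0.1441 VAR.
Step 9 — Apparent power: |S| = 4.111 VA.
Step 10 — Power factor: PF = P/|S| = 0.9994 (lagging).

(a) P = 4.108 W  (b) Q = 0.1441 VAR  (c) S = 4.111 VA  (d) PF = 0.9994 (lagging)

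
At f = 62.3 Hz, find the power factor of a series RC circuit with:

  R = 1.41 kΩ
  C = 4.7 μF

Step 1 — Angular frequency: ω = 2π·f = 2π·62.3 = 391.4 rad/s.
Step 2 — Component impedances:
  R: Z = R = 1410 Ω
  C: Z = 1/(jωC) = -j/(ω·C) = 0 - j543.5 Ω
Step 3 — Series combination: Z_total = R + C = 1410 - j543.5 Ω = 1511∠-21.1° Ω.
Step 4 — Power factor: PF = cos(φ) = Re(Z)/|Z| = 1410/1511.1 = 0.9331.
Step 5 — Type: Im(Z) = -543.5 ⇒ leading (phase φ = -21.1°).

PF = 0.9331 (leading, φ = -21.1°)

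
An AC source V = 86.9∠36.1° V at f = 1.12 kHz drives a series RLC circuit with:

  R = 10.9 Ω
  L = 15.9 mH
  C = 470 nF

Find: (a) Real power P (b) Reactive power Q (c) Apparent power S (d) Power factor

Step 1 — Angular frequency: ω = 2π·f = 2π·1120 = 7037 rad/s.
Step 2 — Component impedances:
  R: Z = R = 10.9 Ω
  L: Z = jωL = j·7037·0.0159 = 0 + j111.9 Ω
  C: Z = 1/(jωC) = -j/(ω·C) = 0 - j302.3 Ω
Step 3 — Series combination: Z_total = R + L + C = 10.9 - j190.5 Ω = 190.8∠-86.7° Ω.
Step 4 — Source phasor: V = 86.9∠36.1° V = 70.21 + j51.2 V.
Step 5 — Current: I = V / Z = -0.2469 + j0.3828 A = 0.4555∠122.8° A.
Step 6 — Complex power: S = V·I* = 2.262 - j39.52 VA.
Step 7 — Real power: P = Re(S) = 2.262 W.
Step 8 — Reactive power: Q = Im(S) = -39.52 VAR.
Step 9 — Apparent power: |S| = 39.59 VA.
Step 10 — Power factor: PF = P/|S| = 0.05714 (leading).

(a) P = 2.262 W  (b) Q = -39.52 VAR  (c) S = 39.59 VA  (d) PF = 0.05714 (leading)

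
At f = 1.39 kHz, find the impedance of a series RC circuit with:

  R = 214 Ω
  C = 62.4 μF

Step 1 — Angular frequency: ω = 2π·f = 2π·1390 = 8734 rad/s.
Step 2 — Component impedances:
  R: Z = R = 214 Ω
  C: Z = 1/(jωC) = -j/(ω·C) = 0 - j1.835 Ω
Step 3 — Series combination: Z_total = R + C = 214 - j1.835 Ω = 214∠-0.5° Ω.

Z = 214 - j1.835 Ω = 214∠-0.5° Ω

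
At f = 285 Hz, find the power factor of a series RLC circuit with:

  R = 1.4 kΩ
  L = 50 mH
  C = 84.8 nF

Step 1 — Angular frequency: ω = 2π·f = 2π·285 = 1791 rad/s.
Step 2 — Component impedances:
  R: Z = R = 1400 Ω
  L: Z = jωL = j·1791·0.05 = 0 + j89.54 Ω
  C: Z = 1/(jωC) = -j/(ω·C) = 0 - j6585 Ω
Step 3 — Series combination: Z_total = R + L + C = 1400 - j6496 Ω = 6645∠-77.8° Ω.
Step 4 — Power factor: PF = cos(φ) = Re(Z)/|Z| = 1400/6645 = 0.2107.
Step 5 — Type: Im(Z) = -6496 ⇒ leading (phase φ = -77.8°).

PF = 0.2107 (leading, φ = -77.8°)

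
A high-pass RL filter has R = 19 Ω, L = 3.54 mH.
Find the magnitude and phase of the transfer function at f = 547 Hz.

Step 1 — Angular frequency: ω = 2π·547 = 3437 rad/s.
Step 2 — Transfer function: H(jω) = jωL/(R + jωL).
Step 3 — Numerator jωL = j·12.17; denominator R + jωL = 19 + j12.17.
Step 4 — H = 0.2908 + j0.4541.
Step 5 — Magnitude: |H| = 0.5393 (-5.4 dB); phase: φ = 57.4°.

|H| = 0.5393 (-5.4 dB), φ = 57.4°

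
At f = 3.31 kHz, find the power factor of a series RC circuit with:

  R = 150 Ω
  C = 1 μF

Step 1 — Angular frequency: ω = 2π·f = 2π·3310 = 2.08e+04 rad/s.
Step 2 — Component impedances:
  R: Z = R = 150 Ω
  C: Z = 1/(jωC) = -j/(ω·C) = 0 - j48.08 Ω
Step 3 — Series combination: Z_total = R + C = 150 - j48.08 Ω = 157.5∠-17.8° Ω.
Step 4 — Power factor: PF = cos(φ) = Re(Z)/|Z| = 150/157.52 = 0.9523.
Step 5 — Type: Im(Z) = -48.08 ⇒ leading (phase φ = -17.8°).

PF = 0.9523 (leading, φ = -17.8°)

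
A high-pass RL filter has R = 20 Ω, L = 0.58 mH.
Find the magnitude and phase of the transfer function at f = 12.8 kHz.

Step 1 — Angular frequency: ω = 2π·1.28e+04 = 8.042e+04 rad/s.
Step 2 — Transfer function: H(jω) = jωL/(R + jωL).
Step 3 — Numerator jωL = j·46.65; denominator R + jωL = 20 + j46.65.
Step 4 — H = 0.8447 + j0.3622.
Step 5 — Magnitude: |H| = 0.9191 (-0.7 dB); phase: φ = 23.2°.

|H| = 0.9191 (-0.7 dB), φ = 23.2°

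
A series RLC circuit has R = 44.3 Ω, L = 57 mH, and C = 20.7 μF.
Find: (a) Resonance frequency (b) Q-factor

Step 1 — Resonance condition Im(Z)=0 gives ω₀ = 1/√(LC).
Step 2 — ω₀ = 1/√(0.057·2.07e-05) = 920.6 rad/s.
Step 3 — f₀ = ω₀/(2π) = 146.5 Hz.
Step 4 — Series Q: Q = ω₀L/R = 920.6·0.057/44.3 = 1.185.

(a) f₀ = 146.5 Hz  (b) Q = 1.185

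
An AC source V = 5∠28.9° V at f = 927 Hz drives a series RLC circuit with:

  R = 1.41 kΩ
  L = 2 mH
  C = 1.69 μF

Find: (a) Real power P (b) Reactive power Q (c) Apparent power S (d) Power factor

Step 1 — Angular frequency: ω = 2π·f = 2π·927 = 5825 rad/s.
Step 2 — Component impedances:
  R: Z = R = 1410 Ω
  L: Z = jωL = j·5825·0.002 = 0 + j11.65 Ω
  C: Z = 1/(jωC) = -j/(ω·C) = 0 - j101.6 Ω
Step 3 — Series combination: Z_total = R + L + C = 1410 - j89.94 Ω = 1413∠-3.6° Ω.
Step 4 — Source phasor: V = 5∠28.9° V = 4.377 + j2.416 V.
Step 5 — Current: I = V / Z = 0.002983 + j0.001904 A = 0.003539∠32.5° A.
Step 6 — Complex power: S = V·I* = 0.01766 - j0.001126 VA.
Step 7 — Real power: P = Re(S) = 0.01766 W.
Step 8 — Reactive power: Q = Im(S) = -0.001126 VAR.
Step 9 — Apparent power: |S| = 0.01769 VA.
Step 10 — Power factor: PF = P/|S| = 0.998 (leading).

(a) P = 0.01766 W  (b) Q = -0.001126 VAR  (c) S = 0.01769 VA  (d) PF = 0.998 (leading)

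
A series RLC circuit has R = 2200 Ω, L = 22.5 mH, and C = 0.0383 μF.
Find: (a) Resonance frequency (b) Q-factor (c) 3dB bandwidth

Step 1 — Resonance: ω₀ = 1/√(LC) = 1/√(0.0225·3.83e-08) = 3.407e+04 rad/s.
Step 2 — f₀ = ω₀/(2π) = 5422 Hz.
Step 3 — Series Q: Q = ω₀L/R = 3.407e+04·0.0225/2200 = 0.3484.
Step 4 — Bandwidth: Δω = ω₀/Q = 9.778e+04 rad/s; BW = Δω/(2π) = 1.556e+04 Hz.

(a) f₀ = 5422 Hz  (b) Q = 0.3484  (c) BW = 1.556e+04 Hz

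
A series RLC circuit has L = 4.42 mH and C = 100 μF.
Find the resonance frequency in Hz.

Step 1 — Resonance condition Im(Z)=0 gives ω₀ = 1/√(LC).
Step 2 — ω₀ = 1/√(0.00442·0.0001) = 1504 rad/s.
Step 3 — f₀ = ω₀/(2π) = 239.4 Hz.

f₀ = 239.4 Hz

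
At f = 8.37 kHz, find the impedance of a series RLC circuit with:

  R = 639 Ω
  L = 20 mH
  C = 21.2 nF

Step 1 — Angular frequency: ω = 2π·f = 2π·8370 = 5.259e+04 rad/s.
Step 2 — Component impedances:
  R: Z = R = 639 Ω
  L: Z = jωL = j·5.259e+04·0.02 = 0 + j1052 Ω
  C: Z = 1/(jωC) = -j/(ω·C) = 0 - j896.9 Ω
Step 3 — Series combination: Z_total = R + L + C = 639 + j154.9 Ω = 657.5∠13.6° Ω.

Z = 639 + j154.9 Ω = 657.5∠13.6° Ω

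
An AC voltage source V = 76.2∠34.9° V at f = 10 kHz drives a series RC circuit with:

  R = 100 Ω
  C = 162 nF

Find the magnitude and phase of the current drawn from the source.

Step 1 — Angular frequency: ω = 2π·f = 2π·1e+04 = 6.283e+04 rad/s.
Step 2 — Component impedances:
  R: Z = R = 100 Ω
  C: Z = 1/(jωC) = -j/(ω·C) = 0 - j98.24 Ω
Step 3 — Series combination: Z_total = R + C = 100 - j98.24 Ω = 140.2∠-44.5° Ω.
Step 4 — Source phasor: V = 76.2∠34.9° V = 62.5 + j43.6 V.
Step 5 — Ohm's law: I = V / Z_total = (62.5 + j43.6) / (100 - j98.24) = 0.1001 + j0.5343 A.
Step 6 — Convert to polar: |I| = 0.5436 A, ∠I = 79.4°.

I = 0.5436∠79.4° A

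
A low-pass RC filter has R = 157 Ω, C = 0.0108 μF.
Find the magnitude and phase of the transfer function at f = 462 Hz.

Step 1 — Angular frequency: ω = 2π·462 = 2903 rad/s.
Step 2 — Transfer function: H(jω) = 1/(1 + jωRC).
Step 3 — Denominator: 1 + jωRC = 1 + j·2903·157·1.08e-08 = 1 + j0.004922.
Step 4 — H = 1 - j0.004922.
Step 5 — Magnitude: |H| = 1 (-0.0 dB); phase: φ = -0.3°.

|H| = 1 (-0.0 dB), φ = -0.3°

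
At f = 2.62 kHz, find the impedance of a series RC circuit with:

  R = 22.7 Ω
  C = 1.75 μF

Step 1 — Angular frequency: ω = 2π·f = 2π·2620 = 1.646e+04 rad/s.
Step 2 — Component impedances:
  R: Z = R = 22.7 Ω
  C: Z = 1/(jωC) = -j/(ω·C) = 0 - j34.71 Ω
Step 3 — Series combination: Z_total = R + C = 22.7 - j34.71 Ω = 41.48∠-56.8° Ω.

Z = 22.7 - j34.71 Ω = 41.48∠-56.8° Ω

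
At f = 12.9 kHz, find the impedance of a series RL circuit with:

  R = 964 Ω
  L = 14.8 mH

Step 1 — Angular frequency: ω = 2π·f = 2π·1.29e+04 = 8.105e+04 rad/s.
Step 2 — Component impedances:
  R: Z = R = 964 Ω
  L: Z = jωL = j·8.105e+04·0.0148 = 0 + j1200 Ω
Step 3 — Series combination: Z_total = R + L = 964 + j1200 Ω = 1539∠51.2° Ω.

Z = 964 + j1200 Ω = 1539∠51.2° Ω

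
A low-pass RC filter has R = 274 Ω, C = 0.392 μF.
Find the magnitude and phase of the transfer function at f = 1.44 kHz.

Step 1 — Angular frequency: ω = 2π·1440 = 9048 rad/s.
Step 2 — Transfer function: H(jω) = 1/(1 + jωRC).
Step 3 — Denominator: 1 + jωRC = 1 + j·9048·274·3.92e-07 = 1 + j0.9718.
Step 4 — H = 0.5143 - j0.4998.
Step 5 — Magnitude: |H| = 0.7171 (-2.9 dB); phase: φ = -44.2°.

|H| = 0.7171 (-2.9 dB), φ = -44.2°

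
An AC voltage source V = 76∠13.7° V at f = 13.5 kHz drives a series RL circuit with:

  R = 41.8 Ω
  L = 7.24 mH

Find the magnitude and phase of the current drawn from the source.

Step 1 — Angular frequency: ω = 2π·f = 2π·1.35e+04 = 8.482e+04 rad/s.
Step 2 — Component impedances:
  R: Z = R = 41.8 Ω
  L: Z = jωL = j·8.482e+04·0.00724 = 0 + j614.1 Ω
Step 3 — Series combination: Z_total = R + L = 41.8 + j614.1 Ω = 615.5∠86.1° Ω.
Step 4 — Source phasor: V = 76∠13.7° V = 73.84 + j18 V.
Step 5 — Ohm's law: I = V / Z_total = (73.84 + j18) / (41.8 + j614.1) = 0.03732 - j0.1177 A.
Step 6 — Convert to polar: |I| = 0.1235 A, ∠I = -72.4°.

I = 0.1235∠-72.4° A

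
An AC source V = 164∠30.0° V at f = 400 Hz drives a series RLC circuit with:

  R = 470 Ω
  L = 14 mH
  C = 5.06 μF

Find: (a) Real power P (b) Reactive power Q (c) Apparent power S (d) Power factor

Step 1 — Angular frequency: ω = 2π·f = 2π·400 = 2513 rad/s.
Step 2 — Component impedances:
  R: Z = R = 470 Ω
  L: Z = jωL = j·2513·0.014 = 0 + j35.19 Ω
  C: Z = 1/(jωC) = -j/(ω·C) = 0 - j78.63 Ω
Step 3 — Series combination: Z_total = R + L + C = 470 - j43.45 Ω = 472∠-5.3° Ω.
Step 4 — Source phasor: V = 164∠30.0° V = 142 + j82 V.
Step 5 — Current: I = V / Z = 0.2836 + j0.2007 A = 0.3475∠35.3° A.
Step 6 — Complex power: S = V·I* = 56.74 - j5.245 VA.
Step 7 — Real power: P = Re(S) = 56.74 W.
Step 8 — Reactive power: Q = Im(S) = -5.245 VAR.
Step 9 — Apparent power: |S| = 56.98 VA.
Step 10 — Power factor: PF = P/|S| = 0.9958 (leading).

(a) P = 56.74 W  (b) Q = -5.245 VAR  (c) S = 56.98 VA  (d) PF = 0.9958 (leading)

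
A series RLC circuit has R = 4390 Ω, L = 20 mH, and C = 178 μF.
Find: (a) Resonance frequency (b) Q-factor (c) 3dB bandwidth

Step 1 — Resonance: ω₀ = 1/√(LC) = 1/√(0.02·0.000178) = 530 rad/s.
Step 2 — f₀ = ω₀/(2π) = 84.35 Hz.
Step 3 — Series Q: Q = ω₀L/R = 530·0.02/4390 = 0.002415.
Step 4 — Bandwidth: Δω = ω₀/Q = 2.195e+05 rad/s; BW = Δω/(2π) = 3.493e+04 Hz.

(a) f₀ = 84.35 Hz  (b) Q = 0.002415  (c) BW = 3.493e+04 Hz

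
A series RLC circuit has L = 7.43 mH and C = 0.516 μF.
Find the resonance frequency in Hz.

Step 1 — Resonance condition Im(Z)=0 gives ω₀ = 1/√(LC).
Step 2 — ω₀ = 1/√(0.00743·5.16e-07) = 1.615e+04 rad/s.
Step 3 — f₀ = ω₀/(2π) = 2570 Hz.

f₀ = 2570 Hz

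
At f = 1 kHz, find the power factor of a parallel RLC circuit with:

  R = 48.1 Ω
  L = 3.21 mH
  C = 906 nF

Step 1 — Angular frequency: ω = 2π·f = 2π·1000 = 6283 rad/s.
Step 2 — Component impedances:
  R: Z = R = 48.1 Ω
  L: Z = jωL = j·6283·0.00321 = 0 + j20.17 Ω
  C: Z = 1/(jωC) = -j/(ω·C) = 0 - j175.7 Ω
Step 3 — Parallel combination: 1/Z_total = 1/R + 1/L + 1/C; Z_total = 8.815 + j18.61 Ω = 20.59∠64.7° Ω.
Step 4 — Power factor: PF = cos(φ) = Re(Z)/|Z| = 8.815/20.59 = 0.4281.
Step 5 — Type: Im(Z) = 18.61 ⇒ lagging (phase φ = 64.7°).

PF = 0.4281 (lagging, φ = 64.7°)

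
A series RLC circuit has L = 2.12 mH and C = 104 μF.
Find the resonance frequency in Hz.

Step 1 — Resonance condition Im(Z)=0 gives ω₀ = 1/√(LC).
Step 2 — ω₀ = 1/√(0.00212·0.000104) = 2130 rad/s.
Step 3 — f₀ = ω₀/(2π) = 338.9 Hz.

f₀ = 338.9 Hz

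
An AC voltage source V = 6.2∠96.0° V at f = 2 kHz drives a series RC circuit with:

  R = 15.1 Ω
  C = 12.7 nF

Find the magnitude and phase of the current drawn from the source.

Step 1 — Angular frequency: ω = 2π·f = 2π·2000 = 1.257e+04 rad/s.
Step 2 — Component impedances:
  R: Z = R = 15.1 Ω
  C: Z = 1/(jωC) = -j/(ω·C) = 0 - j6266 Ω
Step 3 — Series combination: Z_total = R + C = 15.1 - j6266 Ω = 6266∠-89.9° Ω.
Step 4 — Source phasor: V = 6.2∠96.0° V = -0.6481 + j6.166 V.
Step 5 — Ohm's law: I = V / Z_total = (-0.6481 + j6.166) / (15.1 - j6266) = -0.0009843 - j0.0001011 A.
Step 6 — Convert to polar: |I| = 0.0009895 A, ∠I = -174.1°.

I = 0.0009895∠-174.1° A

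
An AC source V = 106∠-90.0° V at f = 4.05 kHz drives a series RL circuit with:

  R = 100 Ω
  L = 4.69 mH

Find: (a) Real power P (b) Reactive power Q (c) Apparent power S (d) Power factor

Step 1 — Angular frequency: ω = 2π·f = 2π·4050 = 2.545e+04 rad/s.
Step 2 — Component impedances:
  R: Z = R = 100 Ω
  L: Z = jωL = j·2.545e+04·0.00469 = 0 + j119.3 Ω
Step 3 — Series combination: Z_total = R + L = 100 + j119.3 Ω = 155.7∠50.0° Ω.
Step 4 — Source phasor: V = 106∠-90.0° V = 0 - j106 V.
Step 5 — Current: I = V / Z = -0.5218 - j0.4372 A = 0.6808∠-140.0° A.
Step 6 — Complex power: S = V·I* = 46.35 + j55.31 VA.
Step 7 — Real power: P = Re(S) = 46.35 W.
Step 8 — Reactive power: Q = Im(S) = 55.31 VAR.
Step 9 — Apparent power: |S| = 72.16 VA.
Step 10 — Power factor: PF = P/|S| = 0.6422 (lagging).

(a) P = 46.35 W  (b) Q = 55.31 VAR  (c) S = 72.16 VA  (d) PF = 0.6422 (lagging)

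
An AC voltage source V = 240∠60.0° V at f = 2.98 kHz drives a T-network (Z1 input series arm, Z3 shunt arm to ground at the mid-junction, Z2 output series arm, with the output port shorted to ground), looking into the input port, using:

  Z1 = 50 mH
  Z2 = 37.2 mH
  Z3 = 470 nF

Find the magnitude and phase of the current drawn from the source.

Step 1 — Angular frequency: ω = 2π·f = 2π·2980 = 1.872e+04 rad/s.
Step 2 — Component impedances:
  Z1: Z = jωL = j·1.872e+04·0.05 = 0 + j936.2 Ω
  Z2: Z = jωL = j·1.872e+04·0.0372 = 0 + j696.5 Ω
  Z3: Z = 1/(jωC) = -j/(ω·C) = 0 - j113.6 Ω
Step 3 — With the output port shorted to ground, the output series arm Z2 runs from the junction to ground; the shunt arm Z3 also runs from the junction to ground. They appear in parallel: Z3 || Z2 = 0 - j135.8 Ω.
Step 4 — Series with input arm Z1: Z_in = Z1 + (Z3 || Z2) = 0 + j800.4 Ω = 800.4∠90.0° Ω.
Step 5 — Source phasor: V = 240∠60.0° V = 120 + j207.8 V.
Step 6 — Ohm's law: I = V / Z_total = (120 + j207.8) / (0 + j800.4) = 0.2597 - j0.1499 A.
Step 7 — Convert to polar: |I| = 0.2998 A, ∠I = -30.0°.

I = 0.2998∠-30.0° A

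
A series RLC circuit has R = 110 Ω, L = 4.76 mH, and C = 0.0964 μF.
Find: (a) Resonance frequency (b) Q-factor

Step 1 — Resonance condition Im(Z)=0 gives ω₀ = 1/√(LC).
Step 2 — ω₀ = 1/√(0.00476·9.64e-08) = 4.668e+04 rad/s.
Step 3 — f₀ = ω₀/(2π) = 7430 Hz.
Step 4 — Series Q: Q = ω₀L/R = 4.668e+04·0.00476/110 = 2.02.

(a) f₀ = 7430 Hz  (b) Q = 2.02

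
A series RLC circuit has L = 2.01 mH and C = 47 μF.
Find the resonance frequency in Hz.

Step 1 — Resonance condition Im(Z)=0 gives ω₀ = 1/√(LC).
Step 2 — ω₀ = 1/√(0.00201·4.7e-05) = 3254 rad/s.
Step 3 — f₀ = ω₀/(2π) = 517.8 Hz.

f₀ = 517.8 Hz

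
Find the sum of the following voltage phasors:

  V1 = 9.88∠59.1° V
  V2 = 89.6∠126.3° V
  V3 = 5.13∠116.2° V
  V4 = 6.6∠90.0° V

Step 1 — Convert each phasor to rectangular form:
  V1 = 9.88·(cos(59.1°) + j·sin(59.1°)) = 5.074 + j8.478 V
  V2 = 89.6·(cos(126.3°) + j·sin(126.3°)) = -53.04 + j72.21 V
  V3 = 5.13·(cos(116.2°) + j·sin(116.2°)) = -2.265 + j4.603 V
  V4 = 6.6·(cos(90.0°) + j·sin(90.0°)) = 0 + j6.6 V
Step 2 — Sum components: V_total = -50.24 + j91.89 V.
Step 3 — Convert to polar: |V_total| = 104.7 V, ∠V_total = 118.7°.

V_total = 104.7∠118.7° V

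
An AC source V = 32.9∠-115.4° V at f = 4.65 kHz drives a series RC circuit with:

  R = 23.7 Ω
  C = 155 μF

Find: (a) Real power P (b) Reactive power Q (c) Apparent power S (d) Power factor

Step 1 — Angular frequency: ω = 2π·f = 2π·4650 = 2.922e+04 rad/s.
Step 2 — Component impedances:
  R: Z = R = 23.7 Ω
  C: Z = 1/(jωC) = -j/(ω·C) = 0 - j0.2208 Ω
Step 3 — Series combination: Z_total = R + C = 23.7 - j0.2208 Ω = 23.7∠-0.5° Ω.
Step 4 — Source phasor: V = 32.9∠-115.4° V = -14.11 - j29.72 V.
Step 5 — Current: I = V / Z = -0.5837 - j1.259 A = 1.388∠-114.9° A.
Step 6 — Complex power: S = V·I* = 45.67 - j0.4255 VA.
Step 7 — Real power: P = Re(S) = 45.67 W.
Step 8 — Reactive power: Q = Im(S) = -0.4255 VAR.
Step 9 — Apparent power: |S| = 45.67 VA.
Step 10 — Power factor: PF = P/|S| = 1 (leading).

(a) P = 45.67 W  (b) Q = -0.4255 VAR  (c) S = 45.67 VA  (d) PF = 1 (leading)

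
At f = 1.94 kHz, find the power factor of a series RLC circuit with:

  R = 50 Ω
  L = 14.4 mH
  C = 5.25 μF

Step 1 — Angular frequency: ω = 2π·f = 2π·1940 = 1.219e+04 rad/s.
Step 2 — Component impedances:
  R: Z = R = 50 Ω
  L: Z = jωL = j·1.219e+04·0.0144 = 0 + j175.5 Ω
  C: Z = 1/(jωC) = -j/(ω·C) = 0 - j15.63 Ω
Step 3 — Series combination: Z_total = R + L + C = 50 + j159.9 Ω = 167.5∠72.6° Ω.
Step 4 — Power factor: PF = cos(φ) = Re(Z)/|Z| = 50/167.54 = 0.2984.
Step 5 — Type: Im(Z) = 159.9 ⇒ lagging (phase φ = 72.6°).

PF = 0.2984 (lagging, φ = 72.6°)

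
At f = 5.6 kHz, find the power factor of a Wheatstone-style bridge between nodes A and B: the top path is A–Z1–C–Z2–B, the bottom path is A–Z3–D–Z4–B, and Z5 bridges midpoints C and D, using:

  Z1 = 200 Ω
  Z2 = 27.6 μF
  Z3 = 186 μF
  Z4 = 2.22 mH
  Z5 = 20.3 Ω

Step 1 — Angular frequency: ω = 2π·f = 2π·5600 = 3.519e+04 rad/s.
Step 2 — Component impedances:
  Z1: Z = R = 200 Ω
  Z2: Z = 1/(jωC) = -j/(ω·C) = 0 - j1.03 Ω
  Z3: Z = 1/(jωC) = -j/(ω·C) = 0 - j0.1528 Ω
  Z4: Z = jωL = j·3.519e+04·0.00222 = 0 + j78.11 Ω
  Z5: Z = R = 20.3 Ω
Step 3 — Bridge requires nodal analysis (the Z5 bridge couples midpoints C and D, so the two paths cannot be reduced to a simple series/parallel combination). Setting node B to ground and injecting 1 A at node A, the 3-node admittance system at A, C, D solves to V_A = Z_AB = 17.9 + j3.11 Ω = 18.16∠9.9° Ω.
Step 4 — Power factor: PF = cos(φ) = Re(Z)/|Z| = 17.896/18.164 = 0.9852.
Step 5 — Type: Im(Z) = 3.11 ⇒ lagging (phase φ = 9.9°).

PF = 0.9852 (lagging, φ = 9.9°)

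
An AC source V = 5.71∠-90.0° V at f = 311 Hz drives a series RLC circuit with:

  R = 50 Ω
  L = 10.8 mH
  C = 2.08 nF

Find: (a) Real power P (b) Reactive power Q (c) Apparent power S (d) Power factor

Step 1 — Angular frequency: ω = 2π·f = 2π·311 = 1954 rad/s.
Step 2 — Component impedances:
  R: Z = R = 50 Ω
  L: Z = jωL = j·1954·0.0108 = 0 + j21.1 Ω
  C: Z = 1/(jωC) = -j/(ω·C) = 0 - j2.46e+05 Ω
Step 3 — Series combination: Z_total = R + L + C = 50 - j2.46e+05 Ω = 2.46e+05∠-90.0° Ω.
Step 4 — Source phasor: V = 5.71∠-90.0° V = 0 - j5.71 V.
Step 5 — Current: I = V / Z = 2.321e-05 - j4.717e-09 A = 2.321e-05∠-0.0° A.
Step 6 — Complex power: S = V·I* = 2.694e-08 - j0.0001325 VA.
Step 7 — Real power: P = Re(S) = 2.694e-08 W.
Step 8 — Reactive power: Q = Im(S) = -0.0001325 VAR.
Step 9 — Apparent power: |S| = 0.0001325 VA.
Step 10 — Power factor: PF = P/|S| = 0.0002032 (leading).

(a) P = 2.694e-08 W  (b) Q = -0.0001325 VAR  (c) S = 0.0001325 VA  (d) PF = 0.0002032 (leading)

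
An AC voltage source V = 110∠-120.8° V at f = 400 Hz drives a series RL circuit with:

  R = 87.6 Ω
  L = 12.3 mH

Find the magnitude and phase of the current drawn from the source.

Step 1 — Angular frequency: ω = 2π·f = 2π·400 = 2513 rad/s.
Step 2 — Component impedances:
  R: Z = R = 87.6 Ω
  L: Z = jωL = j·2513·0.0123 = 0 + j30.91 Ω
Step 3 — Series combination: Z_total = R + L = 87.6 + j30.91 Ω = 92.89∠19.4° Ω.
Step 4 — Source phasor: V = 110∠-120.8° V = -56.32 - j94.49 V.
Step 5 — Ohm's law: I = V / Z_total = (-56.32 - j94.49) / (87.6 + j30.91) = -0.9103 - j0.7574 A.
Step 6 — Convert to polar: |I| = 1.184 A, ∠I = -140.2°.

I = 1.184∠-140.2° A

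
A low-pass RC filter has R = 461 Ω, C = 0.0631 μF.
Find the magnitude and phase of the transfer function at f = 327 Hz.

Step 1 — Angular frequency: ω = 2π·327 = 2055 rad/s.
Step 2 — Transfer function: H(jω) = 1/(1 + jωRC).
Step 3 — Denominator: 1 + jωRC = 1 + j·2055·461·6.31e-08 = 1 + j0.05977.
Step 4 — H = 0.9964 - j0.05955.
Step 5 — Magnitude: |H| = 0.9982 (-0.0 dB); phase: φ = -3.4°.

|H| = 0.9982 (-0.0 dB), φ = -3.4°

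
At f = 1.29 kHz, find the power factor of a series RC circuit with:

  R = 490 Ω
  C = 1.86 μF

Step 1 — Angular frequency: ω = 2π·f = 2π·1290 = 8105 rad/s.
Step 2 — Component impedances:
  R: Z = R = 490 Ω
  C: Z = 1/(jωC) = -j/(ω·C) = 0 - j66.33 Ω
Step 3 — Series combination: Z_total = R + C = 490 - j66.33 Ω = 494.5∠-7.7° Ω.
Step 4 — Power factor: PF = cos(φ) = Re(Z)/|Z| = 490/494.47 = 0.991.
Step 5 — Type: Im(Z) = -66.33 ⇒ leading (phase φ = -7.7°).

PF = 0.991 (leading, φ = -7.7°)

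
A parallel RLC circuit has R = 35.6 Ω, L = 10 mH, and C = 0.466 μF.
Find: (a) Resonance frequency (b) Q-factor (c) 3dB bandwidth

Step 1 — Resonance: ω₀ = 1/√(LC) = 1/√(0.01·4.66e-07) = 1.465e+04 rad/s.
Step 2 — f₀ = ω₀/(2π) = 2331 Hz.
Step 3 — Parallel Q: Q = R/(ω₀L) = 35.6/(1.465e+04·0.01) = 0.243.
Step 4 — Bandwidth: Δω = ω₀/Q = 6.028e+04 rad/s; BW = Δω/(2π) = 9594 Hz.

(a) f₀ = 2331 Hz  (b) Q = 0.243  (c) BW = 9594 Hz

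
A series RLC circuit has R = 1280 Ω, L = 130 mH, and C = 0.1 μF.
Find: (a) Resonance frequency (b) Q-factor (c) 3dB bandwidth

Step 1 — Resonance condition Im(Z)=0 gives ω₀ = 1/√(LC).
Step 2 — ω₀ = 1/√(0.13·1e-07) = 8771 rad/s.
Step 3 — f₀ = ω₀/(2π) = 1396 Hz.
Step 4 — Series Q: Q = ω₀L/R = 8771·0.13/1280 = 0.8908.
Step 5 — 3dB bandwidth: Δω = ω₀/Q = 9846 rad/s; BW = Δω/(2π) = 1567 Hz.

(a) f₀ = 1396 Hz  (b) Q = 0.8908  (c) BW = 1567 Hz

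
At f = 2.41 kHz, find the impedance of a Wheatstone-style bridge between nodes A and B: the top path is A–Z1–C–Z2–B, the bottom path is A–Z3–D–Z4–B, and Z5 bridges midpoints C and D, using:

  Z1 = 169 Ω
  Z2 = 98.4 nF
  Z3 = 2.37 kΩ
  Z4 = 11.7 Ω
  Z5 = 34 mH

Step 1 — Angular frequency: ω = 2π·f = 2π·2410 = 1.514e+04 rad/s.
Step 2 — Component impedances:
  Z1: Z = R = 169 Ω
  Z2: Z = 1/(jωC) = -j/(ω·C) = 0 - j671.1 Ω
  Z3: Z = R = 2370 Ω
  Z4: Z = R = 11.7 Ω
  Z5: Z = jωL = j·1.514e+04·0.034 = 0 + j514.8 Ω
Step 3 — Bridge requires nodal analysis (the Z5 bridge couples midpoints C and D, so the two paths cannot be reduced to a simple series/parallel combination). Setting node B to ground and injecting 1 A at node A, the 3-node admittance system at A, C, D solves to V_A = Z_AB = 1167 + j997.7 Ω = 1535∠40.5° Ω.

Z = 1167 + j997.7 Ω = 1535∠40.5° Ω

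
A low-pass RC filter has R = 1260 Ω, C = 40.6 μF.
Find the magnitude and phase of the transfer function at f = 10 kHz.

Step 1 — Angular frequency: ω = 2π·1e+04 = 6.283e+04 rad/s.
Step 2 — Transfer function: H(jω) = 1/(1 + jωRC).
Step 3 — Denominator: 1 + jωRC = 1 + j·6.283e+04·1260·4.06e-05 = 1 + j3214.
Step 4 — H = 9.679e-08 - j0.0003111.
Step 5 — Magnitude: |H| = 0.0003111 (-70.1 dB); phase: φ = -90.0°.

|H| = 0.0003111 (-70.1 dB), φ = -90.0°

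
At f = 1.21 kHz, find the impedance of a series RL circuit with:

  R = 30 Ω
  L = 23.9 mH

Step 1 — Angular frequency: ω = 2π·f = 2π·1210 = 7603 rad/s.
Step 2 — Component impedances:
  R: Z = R = 30 Ω
  L: Z = jωL = j·7603·0.0239 = 0 + j181.7 Ω
Step 3 — Series combination: Z_total = R + L = 30 + j181.7 Ω = 184.2∠80.6° Ω.

Z = 30 + j181.7 Ω = 184.2∠80.6° Ω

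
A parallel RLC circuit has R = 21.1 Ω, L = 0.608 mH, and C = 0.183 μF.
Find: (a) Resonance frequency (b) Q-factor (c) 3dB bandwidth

Step 1 — Resonance: ω₀ = 1/√(LC) = 1/√(0.000608·1.83e-07) = 9.48e+04 rad/s.
Step 2 — f₀ = ω₀/(2π) = 1.509e+04 Hz.
Step 3 — Parallel Q: Q = R/(ω₀L) = 21.1/(9.48e+04·0.000608) = 0.3661.
Step 4 — Bandwidth: Δω = ω₀/Q = 2.59e+05 rad/s; BW = Δω/(2π) = 4.122e+04 Hz.

(a) f₀ = 1.509e+04 Hz  (b) Q = 0.3661  (c) BW = 4.122e+04 Hz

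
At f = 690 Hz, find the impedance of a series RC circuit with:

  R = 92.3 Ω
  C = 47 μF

Step 1 — Angular frequency: ω = 2π·f = 2π·690 = 4335 rad/s.
Step 2 — Component impedances:
  R: Z = R = 92.3 Ω
  C: Z = 1/(jωC) = -j/(ω·C) = 0 - j4.908 Ω
Step 3 — Series combination: Z_total = R + C = 92.3 - j4.908 Ω = 92.43∠-3.0° Ω.

Z = 92.3 - j4.908 Ω = 92.43∠-3.0° Ω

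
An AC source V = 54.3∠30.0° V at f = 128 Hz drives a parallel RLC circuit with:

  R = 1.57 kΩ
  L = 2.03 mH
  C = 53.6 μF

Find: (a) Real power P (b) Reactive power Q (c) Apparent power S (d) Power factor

Step 1 — Angular frequency: ω = 2π·f = 2π·128 = 804.2 rad/s.
Step 2 — Component impedances:
  R: Z = R = 1570 Ω
  L: Z = jωL = j·804.2·0.00203 = 0 + j1.633 Ω
  C: Z = 1/(jωC) = -j/(ω·C) = 0 - j23.2 Ω
Step 3 — Parallel combination: 1/Z_total = 1/R + 1/L + 1/C; Z_total = 0.001965 + j1.756 Ω = 1.756∠89.9° Ω.
Step 4 — Source phasor: V = 54.3∠30.0° V = 47.03 + j27.15 V.
Step 5 — Current: I = V / Z = 15.49 - j26.76 A = 30.92∠-59.9° A.
Step 6 — Complex power: S = V·I* = 1.878 + j1679 VA.
Step 7 — Real power: P = Re(S) = 1.878 W.
Step 8 — Reactive power: Q = Im(S) = 1679 VAR.
Step 9 — Apparent power: |S| = 1679 VA.
Step 10 — Power factor: PF = P/|S| = 0.001119 (lagging).

(a) P = 1.878 W  (b) Q = 1679 VAR  (c) S = 1679 VA  (d) PF = 0.001119 (lagging)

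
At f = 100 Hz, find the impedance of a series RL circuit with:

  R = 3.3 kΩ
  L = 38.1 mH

Step 1 — Angular frequency: ω = 2π·f = 2π·100 = 628.3 rad/s.
Step 2 — Component impedances:
  R: Z = R = 3300 Ω
  L: Z = jωL = j·628.3·0.0381 = 0 + j23.94 Ω
Step 3 — Series combination: Z_total = R + L = 3300 + j23.94 Ω = 3300∠0.4° Ω.

Z = 3300 + j23.94 Ω = 3300∠0.4° Ω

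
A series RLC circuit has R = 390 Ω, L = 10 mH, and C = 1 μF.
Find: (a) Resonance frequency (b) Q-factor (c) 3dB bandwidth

Step 1 — Resonance condition Im(Z)=0 gives ω₀ = 1/√(LC).
Step 2 — ω₀ = 1/√(0.01·1e-06) = 1e+04 rad/s.
Step 3 — f₀ = ω₀/(2π) = 1592 Hz.
Step 4 — Series Q: Q = ω₀L/R = 1e+04·0.01/390 = 0.2564.
Step 5 — 3dB bandwidth: Δω = ω₀/Q = 3.9e+04 rad/s; BW = Δω/(2π) = 6207 Hz.

(a) f₀ = 1592 Hz  (b) Q = 0.2564  (c) BW = 6207 Hz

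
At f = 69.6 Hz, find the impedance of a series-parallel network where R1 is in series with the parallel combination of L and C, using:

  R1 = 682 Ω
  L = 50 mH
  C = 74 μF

Step 1 — Angular frequency: ω = 2π·f = 2π·69.6 = 437.3 rad/s.
Step 2 — Component impedances:
  R1: Z = R = 682 Ω
  L: Z = jωL = j·437.3·0.05 = 0 + j21.87 Ω
  C: Z = 1/(jωC) = -j/(ω·C) = 0 - j30.9 Ω
Step 3 — Parallel branch: L || C = 1/(1/L + 1/C) = 0 + j74.78 Ω.
Step 4 — Series with R1: Z_total = R1 + (L || C) = 682 + j74.78 Ω = 686.1∠6.3° Ω.

Z = 682 + j74.78 Ω = 686.1∠6.3° Ω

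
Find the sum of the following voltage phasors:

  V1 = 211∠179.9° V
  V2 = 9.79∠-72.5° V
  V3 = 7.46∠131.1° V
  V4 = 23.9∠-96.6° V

Step 1 — Convert each phasor to rectangular form:
  V1 = 211·(cos(179.9°) + j·sin(179.9°)) = -211 + j0.3683 V
  V2 = 9.79·(cos(-72.5°) + j·sin(-72.5°)) = 2.944 - j9.337 V
  V3 = 7.46·(cos(131.1°) + j·sin(131.1°)) = -4.904 + j5.622 V
  V4 = 23.9·(cos(-96.6°) + j·sin(-96.6°)) = -2.747 - j23.74 V
Step 2 — Sum components: V_total = -215.7 - j27.09 V.
Step 3 — Convert to polar: |V_total| = 217.4 V, ∠V_total = -172.8°.

V_total = 217.4∠-172.8° V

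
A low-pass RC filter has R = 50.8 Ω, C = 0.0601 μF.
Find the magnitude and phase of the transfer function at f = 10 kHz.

Step 1 — Angular frequency: ω = 2π·1e+04 = 6.283e+04 rad/s.
Step 2 — Transfer function: H(jω) = 1/(1 + jωRC).
Step 3 — Denominator: 1 + jωRC = 1 + j·6.283e+04·50.8·6.01e-08 = 1 + j0.1918.
Step 4 — H = 0.9645 - j0.185.
Step 5 — Magnitude: |H| = 0.9821 (-0.2 dB); phase: φ = -10.9°.

|H| = 0.9821 (-0.2 dB), φ = -10.9°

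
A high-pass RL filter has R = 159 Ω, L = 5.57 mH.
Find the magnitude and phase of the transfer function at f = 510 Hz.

Step 1 — Angular frequency: ω = 2π·510 = 3204 rad/s.
Step 2 — Transfer function: H(jω) = jωL/(R + jωL).
Step 3 — Numerator jωL = j·17.85; denominator R + jωL = 159 + j17.85.
Step 4 — H = 0.01244 + j0.1109.
Step 5 — Magnitude: |H| = 0.1116 (-19.1 dB); phase: φ = 83.6°.

|H| = 0.1116 (-19.1 dB), φ = 83.6°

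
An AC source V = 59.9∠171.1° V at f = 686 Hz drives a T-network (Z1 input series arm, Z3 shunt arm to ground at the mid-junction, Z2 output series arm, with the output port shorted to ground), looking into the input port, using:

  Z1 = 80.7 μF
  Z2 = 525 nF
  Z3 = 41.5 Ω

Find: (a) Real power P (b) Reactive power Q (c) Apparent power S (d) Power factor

Step 1 — Angular frequency: ω = 2π·f = 2π·686 = 4310 rad/s.
Step 2 — Component impedances:
  Z1: Z = 1/(jωC) = -j/(ω·C) = 0 - j2.875 Ω
  Z2: Z = 1/(jωC) = -j/(ω·C) = 0 - j441.9 Ω
  Z3: Z = R = 41.5 Ω
Step 3 — With the output port shorted to ground, the output series arm Z2 runs from the junction to ground; the shunt arm Z3 also runs from the junction to ground. They appear in parallel: Z3 || Z2 = 41.14 - j3.863 Ω.
Step 4 — Series with input arm Z1: Z_in = Z1 + (Z3 || Z2) = 41.14 - j6.738 Ω = 41.69∠-9.3° Ω.
Step 5 — Source phasor: V = 59.9∠171.1° V = -59.18 + j9.267 V.
Step 6 — Current: I = V / Z = -1.437 - j0.01009 A = 1.437∠-179.6° A.
Step 7 — Complex power: S = V·I* = 84.94 - j13.91 VA.
Step 8 — Real power: P = Re(S) = 84.94 W.
Step 9 — Reactive power: Q = Im(S) = -13.91 VAR.
Step 10 — Apparent power: |S| = 86.07 VA.
Step 11 — Power factor: PF = P/|S| = 0.9868 (leading).

(a) P = 84.94 W  (b) Q = -13.91 VAR  (c) S = 86.07 VA  (d) PF = 0.9868 (leading)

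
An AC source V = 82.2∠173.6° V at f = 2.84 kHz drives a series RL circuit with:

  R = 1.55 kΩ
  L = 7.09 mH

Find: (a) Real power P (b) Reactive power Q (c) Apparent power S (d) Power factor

Step 1 — Angular frequency: ω = 2π·f = 2π·2840 = 1.784e+04 rad/s.
Step 2 — Component impedances:
  R: Z = R = 1550 Ω
  L: Z = jωL = j·1.784e+04·0.00709 = 0 + j126.5 Ω
Step 3 — Series combination: Z_total = R + L = 1550 + j126.5 Ω = 1555∠4.7° Ω.
Step 4 — Source phasor: V = 82.2∠173.6° V = -81.69 + j9.163 V.
Step 5 — Current: I = V / Z = -0.05187 + j0.01015 A = 0.05286∠168.9° A.
Step 6 — Complex power: S = V·I* = 4.33 + j0.3535 VA.
Step 7 — Real power: P = Re(S) = 4.33 W.
Step 8 — Reactive power: Q = Im(S) = 0.3535 VAR.
Step 9 — Apparent power: |S| = 4.345 VA.
Step 10 — Power factor: PF = P/|S| = 0.9967 (lagging).

(a) P = 4.33 W  (b) Q = 0.3535 VAR  (c) S = 4.345 VA  (d) PF = 0.9967 (lagging)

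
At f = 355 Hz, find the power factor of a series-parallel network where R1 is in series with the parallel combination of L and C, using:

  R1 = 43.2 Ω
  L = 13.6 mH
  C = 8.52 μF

Step 1 — Angular frequency: ω = 2π·f = 2π·355 = 2231 rad/s.
Step 2 — Component impedances:
  R1: Z = R = 43.2 Ω
  L: Z = jωL = j·2231·0.0136 = 0 + j30.34 Ω
  C: Z = 1/(jωC) = -j/(ω·C) = 0 - j52.62 Ω
Step 3 — Parallel branch: L || C = 1/(1/L + 1/C) = 0 + j71.63 Ω.
Step 4 — Series with R1: Z_total = R1 + (L || C) = 43.2 + j71.63 Ω = 83.65∠58.9° Ω.
Step 5 — Power factor: PF = cos(φ) = Re(Z)/|Z| = 43.2/83.6476 = 0.5165.
Step 6 — Type: Im(Z) = 71.63 ⇒ lagging (phase φ = 58.9°).

PF = 0.5165 (lagging, φ = 58.9°)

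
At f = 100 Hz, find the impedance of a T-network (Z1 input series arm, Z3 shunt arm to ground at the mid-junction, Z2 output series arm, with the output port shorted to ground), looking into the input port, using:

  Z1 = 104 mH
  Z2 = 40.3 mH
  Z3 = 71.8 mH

Step 1 — Angular frequency: ω = 2π·f = 2π·100 = 628.3 rad/s.
Step 2 — Component impedances:
  Z1: Z = jωL = j·628.3·0.104 = 0 + j65.35 Ω
  Z2: Z = jωL = j·628.3·0.0403 = 0 + j25.32 Ω
  Z3: Z = jωL = j·628.3·0.0718 = 0 + j45.11 Ω
Step 3 — With the output port shorted to ground, the output series arm Z2 runs from the junction to ground; the shunt arm Z3 also runs from the junction to ground. They appear in parallel: Z3 || Z2 = 0 + j16.22 Ω.
Step 4 — Series with input arm Z1: Z_in = Z1 + (Z3 || Z2) = 0 + j81.56 Ω = 81.56∠90.0° Ω.

Z = 0 + j81.56 Ω = 81.56∠90.0° Ω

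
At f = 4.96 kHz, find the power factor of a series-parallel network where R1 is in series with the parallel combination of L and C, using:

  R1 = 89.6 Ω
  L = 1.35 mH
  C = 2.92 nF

Step 1 — Angular frequency: ω = 2π·f = 2π·4960 = 3.116e+04 rad/s.
Step 2 — Component impedances:
  R1: Z = R = 89.6 Ω
  L: Z = jωL = j·3.116e+04·0.00135 = 0 + j42.07 Ω
  C: Z = 1/(jωC) = -j/(ω·C) = 0 - j1.099e+04 Ω
Step 3 — Parallel branch: L || C = 1/(1/L + 1/C) = 0 + j42.23 Ω.
Step 4 — Series with R1: Z_total = R1 + (L || C) = 89.6 + j42.23 Ω = 99.05∠25.2° Ω.
Step 5 — Power factor: PF = cos(φ) = Re(Z)/|Z| = 89.6/99.055 = 0.9045.
Step 6 — Type: Im(Z) = 42.23 ⇒ lagging (phase φ = 25.2°).

PF = 0.9045 (lagging, φ = 25.2°)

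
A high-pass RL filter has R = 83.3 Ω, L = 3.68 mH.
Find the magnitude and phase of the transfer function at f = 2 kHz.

Step 1 — Angular frequency: ω = 2π·2000 = 1.257e+04 rad/s.
Step 2 — Transfer function: H(jω) = jωL/(R + jωL).
Step 3 — Numerator jωL = j·46.24; denominator R + jωL = 83.3 + j46.24.
Step 4 — H = 0.2356 + j0.4244.
Step 5 — Magnitude: |H| = 0.4854 (-6.3 dB); phase: φ = 61.0°.

|H| = 0.4854 (-6.3 dB), φ = 61.0°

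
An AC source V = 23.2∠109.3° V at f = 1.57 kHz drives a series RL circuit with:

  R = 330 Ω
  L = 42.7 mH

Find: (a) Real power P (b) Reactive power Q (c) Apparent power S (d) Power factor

Step 1 — Angular frequency: ω = 2π·f = 2π·1570 = 9865 rad/s.
Step 2 — Component impedances:
  R: Z = R = 330 Ω
  L: Z = jωL = j·9865·0.0427 = 0 + j421.2 Ω
Step 3 — Series combination: Z_total = R + L = 330 + j421.2 Ω = 535.1∠51.9° Ω.
Step 4 — Source phasor: V = 23.2∠109.3° V = -7.668 + j21.9 V.
Step 5 — Current: I = V / Z = 0.02337 + j0.03652 A = 0.04336∠57.4° A.
Step 6 — Complex power: S = V·I* = 0.6203 + j0.7918 VA.
Step 7 — Real power: P = Re(S) = 0.6203 W.
Step 8 — Reactive power: Q = Im(S) = 0.7918 VAR.
Step 9 — Apparent power: |S| = 1.006 VA.
Step 10 — Power factor: PF = P/|S| = 0.6167 (lagging).

(a) P = 0.6203 W  (b) Q = 0.7918 VAR  (c) S = 1.006 VA  (d) PF = 0.6167 (lagging)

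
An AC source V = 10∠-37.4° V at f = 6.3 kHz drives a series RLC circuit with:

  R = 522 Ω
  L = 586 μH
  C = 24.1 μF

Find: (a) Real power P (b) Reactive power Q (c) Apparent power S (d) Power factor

Step 1 — Angular frequency: ω = 2π·f = 2π·6300 = 3.958e+04 rad/s.
Step 2 — Component impedances:
  R: Z = R = 522 Ω
  L: Z = jωL = j·3.958e+04·0.000586 = 0 + j23.2 Ω
  C: Z = 1/(jωC) = -j/(ω·C) = 0 - j1.048 Ω
Step 3 — Series combination: Z_total = R + L + C = 522 + j22.15 Ω = 522.5∠2.4° Ω.
Step 4 — Source phasor: V = 10∠-37.4° V = 7.944 - j6.074 V.
Step 5 — Current: I = V / Z = 0.0147 - j0.01226 A = 0.01914∠-39.8° A.
Step 6 — Complex power: S = V·I* = 0.1912 + j0.008114 VA.
Step 7 — Real power: P = Re(S) = 0.1912 W.
Step 8 — Reactive power: Q = Im(S) = 0.008114 VAR.
Step 9 — Apparent power: |S| = 0.1914 VA.
Step 10 — Power factor: PF = P/|S| = 0.9991 (lagging).

(a) P = 0.1912 W  (b) Q = 0.008114 VAR  (c) S = 0.1914 VA  (d) PF = 0.9991 (lagging)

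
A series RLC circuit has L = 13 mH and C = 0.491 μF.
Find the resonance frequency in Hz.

Step 1 — Resonance condition Im(Z)=0 gives ω₀ = 1/√(LC).
Step 2 — ω₀ = 1/√(0.013·4.91e-07) = 1.252e+04 rad/s.
Step 3 — f₀ = ω₀/(2π) = 1992 Hz.

f₀ = 1992 Hz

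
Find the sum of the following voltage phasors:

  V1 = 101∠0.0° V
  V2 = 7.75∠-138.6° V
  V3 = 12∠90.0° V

Step 1 — Convert each phasor to rectangular form:
  V1 = 101·(cos(0.0°) + j·sin(0.0°)) = 101 V
  V2 = 7.75·(cos(-138.6°) + j·sin(-138.6°)) = -5.813 - j5.125 V
  V3 = 12·(cos(90.0°) + j·sin(90.0°)) = 0 + j12 V
Step 2 — Sum components: V_total = 95.19 + j6.875 V.
Step 3 — Convert to polar: |V_total| = 95.43 V, ∠V_total = 4.1°.

V_total = 95.43∠4.1° V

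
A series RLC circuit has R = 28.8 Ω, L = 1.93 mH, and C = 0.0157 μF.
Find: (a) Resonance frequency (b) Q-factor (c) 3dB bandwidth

Step 1 — Resonance: ω₀ = 1/√(LC) = 1/√(0.00193·1.57e-08) = 1.817e+05 rad/s.
Step 2 — f₀ = ω₀/(2π) = 2.891e+04 Hz.
Step 3 — Series Q: Q = ω₀L/R = 1.817e+05·0.00193/28.8 = 12.17.
Step 4 — Bandwidth: Δω = ω₀/Q = 1.492e+04 rad/s; BW = Δω/(2π) = 2375 Hz.

(a) f₀ = 2.891e+04 Hz  (b) Q = 12.17  (c) BW = 2375 Hz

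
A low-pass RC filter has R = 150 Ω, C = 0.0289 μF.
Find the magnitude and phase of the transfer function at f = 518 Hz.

Step 1 — Angular frequency: ω = 2π·518 = 3255 rad/s.
Step 2 — Transfer function: H(jω) = 1/(1 + jωRC).
Step 3 — Denominator: 1 + jωRC = 1 + j·3255·150·2.89e-08 = 1 + j0.01411.
Step 4 — H = 0.9998 - j0.01411.
Step 5 — Magnitude: |H| = 0.9999 (-0.0 dB); phase: φ = -0.8°.

|H| = 0.9999 (-0.0 dB), φ = -0.8°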